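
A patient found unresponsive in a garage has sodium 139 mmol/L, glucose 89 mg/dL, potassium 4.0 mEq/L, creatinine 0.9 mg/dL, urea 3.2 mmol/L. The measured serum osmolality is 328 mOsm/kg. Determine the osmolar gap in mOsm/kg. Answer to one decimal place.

41.9 mOsm/kg

Calculated osmolality = 2·Na + glucose/18 + urea
= 2·139 + 89/18 + 3.2
= 278 + 4.94 + 3.20
= 286.14 mOsm/kg ≈ 286.1 mOsm/kg
Osmolar gap = measured − calculated = 328 − 286.1 = 41.9 mOsm/kg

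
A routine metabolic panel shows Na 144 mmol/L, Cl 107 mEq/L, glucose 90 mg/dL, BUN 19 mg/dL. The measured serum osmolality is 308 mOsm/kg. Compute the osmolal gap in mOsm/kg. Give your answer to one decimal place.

Calculated osmolality = 2·Na + glucose/18 + BUN/2.8
= 2·144 + 90/18 + 19/2.8
= 288 + 5 + 6.79
= 299.79 mOsm/kg ≈ 299.8 mOsm/kg
Osmolar gap = measured − calculated = 308 − 299.8 = 8.2 mOsm/kg

8.2 mOsm/kg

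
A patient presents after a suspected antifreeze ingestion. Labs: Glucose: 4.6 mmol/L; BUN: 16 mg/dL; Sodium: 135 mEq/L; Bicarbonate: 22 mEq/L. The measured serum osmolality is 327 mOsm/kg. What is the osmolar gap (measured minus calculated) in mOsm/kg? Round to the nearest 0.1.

Calculated osmolality = 2·Na + glucose + BUN/2.8
= 2·135 + 4.6 + 16/2.8
= 270 + 4.60 + 5.71
= 280.31 mOsm/kg ≈ 280.3 mOsm/kg
Osmolar gap = measured − calculated = 327 − 280.3 = 46.7 mOsm/kg

46.7 mOsm/kg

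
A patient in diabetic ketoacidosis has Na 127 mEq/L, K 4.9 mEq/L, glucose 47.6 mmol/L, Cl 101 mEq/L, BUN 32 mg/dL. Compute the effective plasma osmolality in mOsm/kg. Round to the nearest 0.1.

301.6 mOsm/kg

Effective osmolality excludes urea (freely permeant across cell membranes):
2·Na + glucose
= 2·127 + 47.6
= 254 + 47.6
= 301.6 mOsm/kg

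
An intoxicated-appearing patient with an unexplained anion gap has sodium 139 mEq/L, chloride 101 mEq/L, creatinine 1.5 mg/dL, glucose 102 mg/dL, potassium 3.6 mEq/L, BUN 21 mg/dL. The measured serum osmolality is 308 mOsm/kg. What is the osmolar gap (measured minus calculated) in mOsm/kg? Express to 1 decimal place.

Calculated osmolality = 2·Na + glucose/18 + BUN/2.8
= 2·139 + 102/18 + 21/2.8
= 278 + 5.67 + 7.50
= 291.17 mOsm/kg ≈ 291.2 mOsm/kg
Osmolar gap = measured − calculated = 308 − 291.2 = 16.8 mOsm/kg

16.8 mOsm/kg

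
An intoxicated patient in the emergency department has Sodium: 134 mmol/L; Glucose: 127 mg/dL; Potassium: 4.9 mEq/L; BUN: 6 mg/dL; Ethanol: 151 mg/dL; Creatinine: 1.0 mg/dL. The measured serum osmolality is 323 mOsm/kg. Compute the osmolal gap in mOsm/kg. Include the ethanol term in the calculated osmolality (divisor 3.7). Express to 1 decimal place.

5.0 mOsm/kg

Calculated osmolality = 2·Na + glucose/18 + BUN/2.8 + ethanol/3.7
= 2·134 + 127/18 + 6/2.8 + 151/3.7
= 268 + 7.06 + 2.14 + 40.81
= 318.01 mOsm/kg ≈ 318.0 mOsm/kg
Osmolar gap = measured − calculated = 323 − 318.0 = 5.0 mOsm/kg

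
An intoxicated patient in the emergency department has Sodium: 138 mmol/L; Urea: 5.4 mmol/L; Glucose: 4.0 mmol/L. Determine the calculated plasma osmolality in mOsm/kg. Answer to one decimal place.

Calculated osmolality = 2·Na + glucose + urea
= 2·138 + 4 + 5.4
= 276 + 4 + 5.40
= 285.4 mOsm/kg

285.4 mOsm/kg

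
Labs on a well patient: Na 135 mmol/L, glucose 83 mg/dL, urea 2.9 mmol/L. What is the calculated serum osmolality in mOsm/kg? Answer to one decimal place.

277.5 mOsm/kg

Calculated osmolality = 2·Na + glucose/18 + urea
= 2·135 + 83/18 + 2.9
= 270 + 4.61 + 2.90
= 277.51 mOsm/kg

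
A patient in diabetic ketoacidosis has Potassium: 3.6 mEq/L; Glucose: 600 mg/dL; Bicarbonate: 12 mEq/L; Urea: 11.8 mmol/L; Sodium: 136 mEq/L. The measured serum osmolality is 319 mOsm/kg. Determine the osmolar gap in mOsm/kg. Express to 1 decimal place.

1.9 mOsm/kg

Calculated osmolality = 2·Na + glucose/18 + urea
= 2·136 + 600/18 + 11.8
= 272 + 33.33 + 11.80
= 317.13 mOsm/kg ≈ 317.1 mOsm/kg
Osmolar gap = measured − calculated = 319 − 317.1 = 1.9 mOsm/kg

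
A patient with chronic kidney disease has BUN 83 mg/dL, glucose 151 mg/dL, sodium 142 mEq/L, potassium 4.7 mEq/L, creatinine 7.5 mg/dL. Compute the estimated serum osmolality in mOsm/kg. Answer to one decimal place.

322.0 mOsm/kg

Calculated osmolality = 2·Na + glucose/18 + BUN/2.8
= 2·142 + 151/18 + 83/2.8
= 284 + 8.39 + 29.64
= 322.03 mOsm/kg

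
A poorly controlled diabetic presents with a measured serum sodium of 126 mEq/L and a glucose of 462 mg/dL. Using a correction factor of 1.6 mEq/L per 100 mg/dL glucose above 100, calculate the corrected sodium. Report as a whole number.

Corrected Na = measured Na + 1.6 · (glucose − 100)/100
= 126 + 1.6 · (462 − 100)/100
= 126 + 5.8
= 131.8 mEq/L

132 mEq/L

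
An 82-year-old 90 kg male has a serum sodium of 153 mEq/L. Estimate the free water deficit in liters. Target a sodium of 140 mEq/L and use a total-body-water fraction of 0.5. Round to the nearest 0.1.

4.2 L

TBW = 0.5 · 90 = 45 L
Free water deficit = TBW · (Na/140 − 1)
= 45 · (153/140 − 1)
= 45 · 0.0929
= 4.18 L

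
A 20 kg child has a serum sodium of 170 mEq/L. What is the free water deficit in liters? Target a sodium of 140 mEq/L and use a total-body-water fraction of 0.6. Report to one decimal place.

2.6 L

TBW = 0.6 · 20 = 12 L
Free water deficit = TBW · (Na/140 − 1)
= 12 · (170/140 − 1)
= 12 · 0.2143
= 2.57 L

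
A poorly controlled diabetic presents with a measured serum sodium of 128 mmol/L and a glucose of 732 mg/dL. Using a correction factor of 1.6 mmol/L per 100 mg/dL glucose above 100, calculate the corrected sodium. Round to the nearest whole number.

138 mmol/L

Corrected Na = measured Na + 1.6 · (glucose − 100)/100
= 128 + 1.6 · (732 − 100)/100
= 128 + 10.1
= 138.1 mmol/L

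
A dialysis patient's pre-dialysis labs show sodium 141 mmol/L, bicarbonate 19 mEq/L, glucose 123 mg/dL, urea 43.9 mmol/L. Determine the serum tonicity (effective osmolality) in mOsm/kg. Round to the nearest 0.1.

Effective osmolality excludes urea (freely permeant across cell membranes):
2·Na + glucose/18
= 2·141 + 123/18
= 282 + 6.83
= 288.83 mOsm/kg

288.8 mOsm/kg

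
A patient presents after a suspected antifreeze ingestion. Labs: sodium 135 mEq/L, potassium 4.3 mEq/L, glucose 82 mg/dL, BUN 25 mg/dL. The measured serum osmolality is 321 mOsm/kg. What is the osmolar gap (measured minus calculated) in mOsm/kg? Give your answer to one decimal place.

Calculated osmolality = 2·Na + glucose/18 + BUN/2.8
= 2·135 + 82/18 + 25/2.8
= 270 + 4.56 + 8.93
= 283.49 mOsm/kg ≈ 283.5 mOsm/kg
Osmolar gap = measured − calculated = 321 − 283.5 = 37.5 mOsm/kg

37.5 mOsm/kg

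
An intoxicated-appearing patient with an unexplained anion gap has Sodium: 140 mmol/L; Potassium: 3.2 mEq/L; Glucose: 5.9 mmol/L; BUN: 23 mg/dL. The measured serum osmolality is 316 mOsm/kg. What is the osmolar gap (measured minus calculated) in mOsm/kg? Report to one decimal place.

21.9 mOsm/kg

Calculated osmolality = 2·Na + glucose + BUN/2.8
= 2·140 + 5.9 + 23/2.8
= 280 + 5.90 + 8.21
= 294.11 mOsm/kg ≈ 294.1 mOsm/kg
Osmolar gap = measured − calculated = 316 − 294.1 = 21.9 mOsm/kg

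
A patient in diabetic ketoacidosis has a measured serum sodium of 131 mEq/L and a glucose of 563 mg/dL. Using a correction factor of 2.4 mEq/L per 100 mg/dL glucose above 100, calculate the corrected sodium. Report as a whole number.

Corrected Na = measured Na + 2.4 · (glucose − 100)/100
= 131 + 2.4 · (563 − 100)/100
= 131 + 11.1
= 142.1 mEq/L

142 mEq/L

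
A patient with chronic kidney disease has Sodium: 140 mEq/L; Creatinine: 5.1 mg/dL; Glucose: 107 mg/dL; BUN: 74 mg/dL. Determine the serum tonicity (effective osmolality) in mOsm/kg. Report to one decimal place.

285.9 mOsm/kg

Effective osmolality excludes urea (freely permeant across cell membranes):
2·Na + glucose/18
= 2·140 + 107/18
= 280 + 5.94
= 285.94 mOsm/kg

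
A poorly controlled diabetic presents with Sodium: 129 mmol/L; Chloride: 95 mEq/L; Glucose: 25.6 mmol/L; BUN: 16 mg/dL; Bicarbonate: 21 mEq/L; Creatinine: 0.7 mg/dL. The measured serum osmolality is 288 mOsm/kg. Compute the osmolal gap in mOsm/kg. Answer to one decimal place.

-1.3 mOsm/kg

Calculated osmolality = 2·Na + glucose + BUN/2.8
= 2·129 + 25.6 + 16/2.8
= 258 + 25.60 + 5.71
= 289.31 mOsm/kg ≈ 289.3 mOsm/kg
Osmolar gap = measured − calculated = 288 − 289.3 = -1.3 mOsm/kg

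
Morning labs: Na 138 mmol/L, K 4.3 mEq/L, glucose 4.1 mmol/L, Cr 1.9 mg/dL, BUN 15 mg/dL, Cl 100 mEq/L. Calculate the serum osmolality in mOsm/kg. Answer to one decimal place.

Calculated osmolality = 2·Na + glucose + BUN/2.8
= 2·138 + 4.1 + 15/2.8
= 276 + 4.10 + 5.36
= 285.46 mOsm/kg

285.5 mOsm/kg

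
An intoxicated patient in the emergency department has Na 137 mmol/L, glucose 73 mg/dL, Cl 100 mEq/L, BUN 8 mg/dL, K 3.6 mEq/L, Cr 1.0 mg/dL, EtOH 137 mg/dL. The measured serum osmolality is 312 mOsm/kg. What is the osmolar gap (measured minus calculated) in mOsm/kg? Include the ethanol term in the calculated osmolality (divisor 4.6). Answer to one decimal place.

Calculated osmolality = 2·Na + glucose/18 + BUN/2.8 + ethanol/4.6
= 2·137 + 73/18 + 8/2.8 + 137/4.6
= 274 + 4.06 + 2.86 + 29.78
= 310.7 mOsm/kg ≈ 310.7 mOsm/kg
Osmolar gap = measured − calculated = 312 − 310.7 = 1.3 mOsm/kg

1.3 mOsm/kg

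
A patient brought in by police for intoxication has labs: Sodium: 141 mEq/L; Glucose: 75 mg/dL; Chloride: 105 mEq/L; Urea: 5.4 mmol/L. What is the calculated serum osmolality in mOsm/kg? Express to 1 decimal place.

Calculated osmolality = 2·Na + glucose/18 + urea
= 2·141 + 75/18 + 5.4
= 282 + 4.17 + 5.40
= 291.57 mOsm/kg

291.6 mOsm/kg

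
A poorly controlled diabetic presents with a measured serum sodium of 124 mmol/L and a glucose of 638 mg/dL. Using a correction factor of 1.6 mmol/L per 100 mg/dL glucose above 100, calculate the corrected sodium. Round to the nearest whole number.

133 mmol/L

Corrected Na = measured Na + 1.6 · (glucose − 100)/100
= 124 + 1.6 · (638 − 100)/100
= 124 + 8.6
= 132.6 mmol/L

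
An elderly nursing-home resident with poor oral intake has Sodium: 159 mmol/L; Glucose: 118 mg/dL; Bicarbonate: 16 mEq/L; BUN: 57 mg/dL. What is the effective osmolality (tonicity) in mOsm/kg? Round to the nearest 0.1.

324.6 mOsm/kg

Effective osmolality excludes urea (freely permeant across cell membranes):
2·Na + glucose/18
= 2·159 + 118/18
= 318 + 6.56
= 324.56 mOsm/kg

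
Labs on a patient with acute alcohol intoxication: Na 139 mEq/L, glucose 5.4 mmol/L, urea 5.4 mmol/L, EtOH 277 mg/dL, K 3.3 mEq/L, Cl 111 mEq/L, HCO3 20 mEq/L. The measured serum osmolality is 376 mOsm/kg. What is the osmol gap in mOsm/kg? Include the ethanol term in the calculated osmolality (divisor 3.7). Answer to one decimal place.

Calculated osmolality = 2·Na + glucose + urea + ethanol/3.7
= 2·139 + 5.4 + 5.4 + 277/3.7
= 278 + 5.40 + 5.40 + 74.86
= 363.66 mOsm/kg ≈ 363.7 mOsm/kg
Osmolar gap = measured − calculated = 376 − 363.7 = 12.3 mOsm/kg

12.3 mOsm/kg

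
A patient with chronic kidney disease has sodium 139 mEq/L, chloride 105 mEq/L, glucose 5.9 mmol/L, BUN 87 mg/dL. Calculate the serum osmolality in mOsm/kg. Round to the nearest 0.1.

Calculated osmolality = 2·Na + glucose + BUN/2.8
= 2·139 + 5.9 + 87/2.8
= 278 + 5.90 + 31.07
= 314.97 mOsm/kg

315.0 mOsm/kg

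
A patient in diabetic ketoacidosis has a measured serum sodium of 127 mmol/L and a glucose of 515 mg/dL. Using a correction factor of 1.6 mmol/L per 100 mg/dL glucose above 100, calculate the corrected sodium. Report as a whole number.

Corrected Na = measured Na + 1.6 · (glucose − 100)/100
= 127 + 1.6 · (515 − 100)/100
= 127 + 6.6
= 133.6 mmol/L

134 mmol/L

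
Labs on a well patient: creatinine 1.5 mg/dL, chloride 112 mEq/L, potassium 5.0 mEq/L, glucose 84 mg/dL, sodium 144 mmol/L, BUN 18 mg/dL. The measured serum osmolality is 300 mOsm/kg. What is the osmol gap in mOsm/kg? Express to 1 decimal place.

0.9 mOsm/kg

Calculated osmolality = 2·Na + glucose/18 + BUN/2.8
= 2·144 + 84/18 + 18/2.8
= 288 + 4.67 + 6.43
= 299.1 mOsm/kg ≈ 299.1 mOsm/kg
Osmolar gap = measured − calculated = 300 − 299.1 = 0.9 mOsm/kg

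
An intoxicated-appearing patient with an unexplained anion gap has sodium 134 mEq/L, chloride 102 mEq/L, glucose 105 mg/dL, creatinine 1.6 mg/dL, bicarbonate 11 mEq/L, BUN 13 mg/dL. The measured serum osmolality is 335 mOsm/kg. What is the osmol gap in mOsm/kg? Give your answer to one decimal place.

Calculated osmolality = 2·Na + glucose/18 + BUN/2.8
= 2·134 + 105/18 + 13/2.8
= 268 + 5.83 + 4.64
= 278.47 mOsm/kg ≈ 278.5 mOsm/kg
Osmolar gap = measured − calculated = 335 − 278.5 = 56.5 mOsm/kg

56.5 mOsm/kg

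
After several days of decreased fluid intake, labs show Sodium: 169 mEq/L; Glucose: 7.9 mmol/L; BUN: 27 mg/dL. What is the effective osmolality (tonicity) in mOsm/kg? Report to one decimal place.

Effective osmolality excludes urea (freely permeant across cell membranes):
2·Na + glucose
= 2·169 + 7.9
= 338 + 7.9
= 345.9 mOsm/kg

345.9 mOsm/kg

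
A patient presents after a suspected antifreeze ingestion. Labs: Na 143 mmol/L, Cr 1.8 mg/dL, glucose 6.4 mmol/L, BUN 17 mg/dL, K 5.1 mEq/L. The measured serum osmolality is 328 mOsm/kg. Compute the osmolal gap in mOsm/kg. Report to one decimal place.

29.5 mOsm/kg

Calculated osmolality = 2·Na + glucose + BUN/2.8
= 2·143 + 6.4 + 17/2.8
= 286 + 6.40 + 6.07
= 298.47 mOsm/kg ≈ 298.5 mOsm/kg
Osmolar gap = measured − calculated = 328 − 298.5 = 29.5 mOsm/kg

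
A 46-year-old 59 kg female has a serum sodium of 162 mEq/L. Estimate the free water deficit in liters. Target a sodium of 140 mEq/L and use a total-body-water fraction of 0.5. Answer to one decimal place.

TBW = 0.5 · 59 = 29.5 L
Free water deficit = TBW · (Na/140 − 1)
= 29.5 · (162/140 − 1)
= 29.5 · 0.1571
= 4.63 L

4.6 L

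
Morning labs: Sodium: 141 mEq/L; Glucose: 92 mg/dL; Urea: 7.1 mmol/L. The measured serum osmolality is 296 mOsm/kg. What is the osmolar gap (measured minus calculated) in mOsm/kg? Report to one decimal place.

Calculated osmolality = 2·Na + glucose/18 + urea
= 2·141 + 92/18 + 7.1
= 282 + 5.11 + 7.10
= 294.21 mOsm/kg ≈ 294.2 mOsm/kg
Osmolar gap = measured − calculated = 296 − 294.2 = 1.8 mOsm/kg

1.8 mOsm/kg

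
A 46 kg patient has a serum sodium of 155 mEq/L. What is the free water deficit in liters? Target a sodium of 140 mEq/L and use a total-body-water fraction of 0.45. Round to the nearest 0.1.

2.2 L

TBW = 0.45 · 46 = 20.7 L
Free water deficit = TBW · (Na/140 − 1)
= 20.7 · (155/140 − 1)
= 20.7 · 0.1071
= 2.22 L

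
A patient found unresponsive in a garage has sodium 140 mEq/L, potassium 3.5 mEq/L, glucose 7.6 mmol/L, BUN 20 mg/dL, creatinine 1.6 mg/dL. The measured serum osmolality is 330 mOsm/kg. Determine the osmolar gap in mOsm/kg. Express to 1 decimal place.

35.3 mOsm/kg

Calculated osmolality = 2·Na + glucose + BUN/2.8
= 2·140 + 7.6 + 20/2.8
= 280 + 7.60 + 7.14
= 294.74 mOsm/kg ≈ 294.7 mOsm/kg
Osmolar gap = measured − calculated = 330 − 294.7 = 35.3 mOsm/kg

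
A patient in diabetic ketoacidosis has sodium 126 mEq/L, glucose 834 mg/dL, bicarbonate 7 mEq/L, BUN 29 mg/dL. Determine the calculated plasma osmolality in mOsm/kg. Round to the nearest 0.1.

Calculated osmolality = 2·Na + glucose/18 + BUN/2.8
= 2·126 + 834/18 + 29/2.8
= 252 + 46.33 + 10.36
= 308.69 mOsm/kg

308.7 mOsm/kg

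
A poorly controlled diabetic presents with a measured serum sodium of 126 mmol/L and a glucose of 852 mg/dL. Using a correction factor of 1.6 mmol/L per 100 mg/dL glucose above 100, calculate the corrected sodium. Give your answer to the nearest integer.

Corrected Na = measured Na + 1.6 · (glucose − 100)/100
= 126 + 1.6 · (852 − 100)/100
= 126 + 12
= 138 mmol/L

138 mmol/L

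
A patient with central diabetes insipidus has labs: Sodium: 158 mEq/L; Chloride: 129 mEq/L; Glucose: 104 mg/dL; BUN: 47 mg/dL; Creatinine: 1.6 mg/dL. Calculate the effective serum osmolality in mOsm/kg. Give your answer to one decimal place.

321.8 mOsm/kg

Effective osmolality excludes urea (freely permeant across cell membranes):
2·Na + glucose/18
= 2·158 + 104/18
= 316 + 5.78
= 321.78 mOsm/kg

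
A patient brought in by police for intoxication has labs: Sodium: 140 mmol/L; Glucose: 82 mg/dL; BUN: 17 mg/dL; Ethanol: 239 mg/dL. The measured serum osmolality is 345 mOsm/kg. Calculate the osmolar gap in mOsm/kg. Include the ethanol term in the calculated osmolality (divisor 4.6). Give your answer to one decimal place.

Calculated osmolality = 2·Na + glucose/18 + BUN/2.8 + ethanol/4.6
= 2·140 + 82/18 + 17/2.8 + 239/4.6
= 280 + 4.56 + 6.07 + 51.96
= 342.59 mOsm/kg ≈ 342.6 mOsm/kg
Osmolar gap = measured − calculated = 345 − 342.6 = 2.4 mOsm/kg

2.4 mOsm/kg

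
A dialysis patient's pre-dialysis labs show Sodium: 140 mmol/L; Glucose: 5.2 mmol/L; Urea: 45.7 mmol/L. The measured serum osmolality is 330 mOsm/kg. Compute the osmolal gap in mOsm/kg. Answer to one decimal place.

Calculated osmolality = 2·Na + glucose + urea
= 2·140 + 5.2 + 45.7
= 280 + 5.20 + 45.70
= 330.9 mOsm/kg ≈ 330.9 mOsm/kg
Osmolar gap = measured − calculated = 330 − 330.9 = -0.9 mOsm/kg

-0.9 mOsm/kg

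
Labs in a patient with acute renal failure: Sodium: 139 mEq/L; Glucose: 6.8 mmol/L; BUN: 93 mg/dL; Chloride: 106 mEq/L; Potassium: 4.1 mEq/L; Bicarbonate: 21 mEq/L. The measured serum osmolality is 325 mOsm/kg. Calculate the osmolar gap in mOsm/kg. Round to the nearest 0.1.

Calculated osmolality = 2·Na + glucose + BUN/2.8
= 2·139 + 6.8 + 93/2.8
= 278 + 6.80 + 33.21
= 318.01 mOsm/kg ≈ 318.0 mOsm/kg
Osmolar gap = measured − calculated = 325 − 318.0 = 7.0 mOsm/kg

7.0 mOsm/kg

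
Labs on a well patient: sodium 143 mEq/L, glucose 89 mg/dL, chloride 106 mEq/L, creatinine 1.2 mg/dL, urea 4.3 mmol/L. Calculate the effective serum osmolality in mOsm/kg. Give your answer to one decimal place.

290.9 mOsm/kg

Effective osmolality excludes urea (freely permeant across cell membranes):
2·Na + glucose/18
= 2·143 + 89/18
= 286 + 4.94
= 290.94 mOsm/kg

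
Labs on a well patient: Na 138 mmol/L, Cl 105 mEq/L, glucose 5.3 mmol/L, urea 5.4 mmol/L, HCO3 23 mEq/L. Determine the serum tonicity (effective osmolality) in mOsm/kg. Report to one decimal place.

Effective osmolality excludes urea (freely permeant across cell membranes):
2·Na + glucose
= 2·138 + 5.3
= 276 + 5.3
= 281.3 mOsm/kg

281.3 mOsm/kg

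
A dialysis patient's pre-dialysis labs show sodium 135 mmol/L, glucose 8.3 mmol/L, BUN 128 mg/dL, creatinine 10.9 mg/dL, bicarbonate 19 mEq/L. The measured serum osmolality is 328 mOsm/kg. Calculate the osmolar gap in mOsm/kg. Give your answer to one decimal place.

Calculated osmolality = 2·Na + glucose + BUN/2.8
= 2·135 + 8.3 + 128/2.8
= 270 + 8.30 + 45.71
= 324.01 mOsm/kg ≈ 324.0 mOsm/kg
Osmolar gap = measured − calculated = 328 − 324.0 = 4.0 mOsm/kg

4.0 mOsm/kg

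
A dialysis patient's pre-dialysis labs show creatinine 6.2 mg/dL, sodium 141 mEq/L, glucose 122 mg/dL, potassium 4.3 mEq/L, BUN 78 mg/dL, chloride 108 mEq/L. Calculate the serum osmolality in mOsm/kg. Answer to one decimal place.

316.6 mOsm/kg

Calculated osmolality = 2·Na + glucose/18 + BUN/2.8
= 2·141 + 122/18 + 78/2.8
= 282 + 6.78 + 27.86
= 316.64 mOsm/kg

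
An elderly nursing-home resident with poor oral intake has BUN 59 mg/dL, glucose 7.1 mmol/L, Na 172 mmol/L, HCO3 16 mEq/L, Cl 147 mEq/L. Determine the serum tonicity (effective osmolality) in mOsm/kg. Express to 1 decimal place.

Effective osmolality excludes urea (freely permeant across cell membranes):
2·Na + glucose
= 2·172 + 7.1
= 344 + 7.1
= 351.1 mOsm/kg

351.1 mOsm/kg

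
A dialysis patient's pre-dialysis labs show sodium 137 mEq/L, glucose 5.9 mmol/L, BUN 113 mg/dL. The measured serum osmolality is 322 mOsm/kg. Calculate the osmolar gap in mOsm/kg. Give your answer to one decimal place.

Calculated osmolality = 2·Na + glucose + BUN/2.8
= 2·137 + 5.9 + 113/2.8
= 274 + 5.90 + 40.36
= 320.26 mOsm/kg ≈ 320.3 mOsm/kg
Osmolar gap = measured − calculated = 322 − 320.3 = 1.7 mOsm/kg

1.7 mOsm/kg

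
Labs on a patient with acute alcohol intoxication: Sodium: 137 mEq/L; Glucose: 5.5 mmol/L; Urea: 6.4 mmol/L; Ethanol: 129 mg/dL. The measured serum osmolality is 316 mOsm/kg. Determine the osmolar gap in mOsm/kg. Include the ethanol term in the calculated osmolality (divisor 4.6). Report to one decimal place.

2.1 mOsm/kg

Calculated osmolality = 2·Na + glucose + urea + ethanol/4.6
= 2·137 + 5.5 + 6.4 + 129/4.6
= 274 + 5.50 + 6.40 + 28.04
= 313.94 mOsm/kg ≈ 313.9 mOsm/kg
Osmolar gap = measured − calculated = 316 − 313.9 = 2.1 mOsm/kg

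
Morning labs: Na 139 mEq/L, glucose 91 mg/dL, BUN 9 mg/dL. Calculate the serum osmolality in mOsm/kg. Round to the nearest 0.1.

286.3 mOsm/kg

Calculated osmolality = 2·Na + glucose/18 + BUN/2.8
= 2·139 + 91/18 + 9/2.8
= 278 + 5.06 + 3.21
= 286.27 mOsm/kg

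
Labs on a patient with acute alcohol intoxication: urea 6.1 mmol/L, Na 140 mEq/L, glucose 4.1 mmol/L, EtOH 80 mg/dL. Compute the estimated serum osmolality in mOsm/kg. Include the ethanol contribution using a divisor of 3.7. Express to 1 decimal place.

Calculated osmolality = 2·Na + glucose + urea + ethanol/3.7
= 2·140 + 4.1 + 6.1 + 80/3.7
= 280 + 4.10 + 6.10 + 21.62
= 311.82 mOsm/kg

311.8 mOsm/kg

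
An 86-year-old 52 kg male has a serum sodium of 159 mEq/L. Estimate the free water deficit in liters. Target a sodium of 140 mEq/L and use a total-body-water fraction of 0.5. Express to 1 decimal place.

3.5 L

TBW = 0.5 · 52 = 26 L
Free water deficit = TBW · (Na/140 − 1)
= 26 · (159/140 − 1)
= 26 · 0.1357
= 3.53 L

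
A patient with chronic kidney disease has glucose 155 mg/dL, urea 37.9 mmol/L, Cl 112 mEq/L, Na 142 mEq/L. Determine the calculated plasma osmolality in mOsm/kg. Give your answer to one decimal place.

330.5 mOsm/kg

Calculated osmolality = 2·Na + glucose/18 + urea
= 2·142 + 155/18 + 37.9
= 284 + 8.61 + 37.90
= 330.51 mOsm/kg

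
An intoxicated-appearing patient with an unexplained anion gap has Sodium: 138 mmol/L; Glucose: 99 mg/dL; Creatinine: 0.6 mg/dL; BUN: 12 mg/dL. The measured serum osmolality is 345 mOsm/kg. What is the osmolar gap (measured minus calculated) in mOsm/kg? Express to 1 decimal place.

59.2 mOsm/kg

Calculated osmolality = 2·Na + glucose/18 + BUN/2.8
= 2·138 + 99/18 + 12/2.8
= 276 + 5.50 + 4.29
= 285.79 mOsm/kg ≈ 285.8 mOsm/kg
Osmolar gap = measured − calculated = 345 − 285.8 = 59.2 mOsm/kg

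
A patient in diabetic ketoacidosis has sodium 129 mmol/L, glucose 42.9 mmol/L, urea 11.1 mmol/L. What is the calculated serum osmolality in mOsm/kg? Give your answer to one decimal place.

312.0 mOsm/kg

Calculated osmolality = 2·Na + glucose + urea
= 2·129 + 42.9 + 11.1
= 258 + 42.90 + 11.10
= 312 mOsm/kg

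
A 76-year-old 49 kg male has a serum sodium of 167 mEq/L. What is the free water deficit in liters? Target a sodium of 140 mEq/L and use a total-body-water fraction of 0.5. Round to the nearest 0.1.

4.7 L

TBW = 0.5 · 49 = 24.5 L
Free water deficit = TBW · (Na/140 − 1)
= 24.5 · (167/140 − 1)
= 24.5 · 0.1929
= 4.73 L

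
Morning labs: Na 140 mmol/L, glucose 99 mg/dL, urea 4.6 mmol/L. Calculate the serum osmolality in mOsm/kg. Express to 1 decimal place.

290.1 mOsm/kg

Calculated osmolality = 2·Na + glucose/18 + urea
= 2·140 + 99/18 + 4.6
= 280 + 5.50 + 4.60
= 290.1 mOsm/kg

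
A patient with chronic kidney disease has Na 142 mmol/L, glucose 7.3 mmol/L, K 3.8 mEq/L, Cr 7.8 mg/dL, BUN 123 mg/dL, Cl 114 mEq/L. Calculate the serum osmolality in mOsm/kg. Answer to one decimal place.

335.2 mOsm/kg

Calculated osmolality = 2·Na + glucose + BUN/2.8
= 2·142 + 7.3 + 123/2.8
= 284 + 7.30 + 43.93
= 335.23 mOsm/kg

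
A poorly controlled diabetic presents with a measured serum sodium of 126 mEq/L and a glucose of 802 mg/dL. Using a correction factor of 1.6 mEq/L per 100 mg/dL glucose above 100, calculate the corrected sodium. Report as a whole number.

137 mEq/L

Corrected Na = measured Na + 1.6 · (glucose − 100)/100
= 126 + 1.6 · (802 − 100)/100
= 126 + 11.2
= 137.2 mEq/L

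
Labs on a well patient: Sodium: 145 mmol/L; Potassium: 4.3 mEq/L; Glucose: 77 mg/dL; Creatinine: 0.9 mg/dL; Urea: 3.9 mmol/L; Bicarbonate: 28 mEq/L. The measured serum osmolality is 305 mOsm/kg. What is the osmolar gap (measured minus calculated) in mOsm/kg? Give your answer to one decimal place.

Calculated osmolality = 2·Na + glucose/18 + urea
= 2·145 + 77/18 + 3.9
= 290 + 4.28 + 3.90
= 298.18 mOsm/kg ≈ 298.2 mOsm/kg
Osmolar gap = measured − calculated = 305 − 298.2 = 6.8 mOsm/kg

6.8 mOsm/kg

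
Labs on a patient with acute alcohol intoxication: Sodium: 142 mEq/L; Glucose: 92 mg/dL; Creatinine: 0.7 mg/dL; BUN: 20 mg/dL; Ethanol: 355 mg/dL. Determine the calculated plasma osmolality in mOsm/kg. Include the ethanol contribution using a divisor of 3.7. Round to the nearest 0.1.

Calculated osmolality = 2·Na + glucose/18 + BUN/2.8 + ethanol/3.7
= 2·142 + 92/18 + 20/2.8 + 355/3.7
= 284 + 5.11 + 7.14 + 95.95
= 392.2 mOsm/kg

392.2 mOsm/kg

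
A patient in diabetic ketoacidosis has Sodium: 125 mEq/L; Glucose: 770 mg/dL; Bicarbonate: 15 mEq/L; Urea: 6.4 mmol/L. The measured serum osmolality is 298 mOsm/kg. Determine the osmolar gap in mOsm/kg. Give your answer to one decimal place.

-1.2 mOsm/kg

Calculated osmolality = 2·Na + glucose/18 + urea
= 2·125 + 770/18 + 6.4
= 250 + 42.78 + 6.40
= 299.18 mOsm/kg ≈ 299.2 mOsm/kg
Osmolar gap = measured − calculated = 298 − 299.2 = -1.2 mOsm/kg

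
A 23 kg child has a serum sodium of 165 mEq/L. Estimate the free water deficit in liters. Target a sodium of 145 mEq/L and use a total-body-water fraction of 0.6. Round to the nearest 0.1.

TBW = 0.6 · 23 = 13.8 L
Free water deficit = TBW · (Na/145 − 1)
= 13.8 · (165/145 − 1)
= 13.8 · 0.1379
= 1.9 L

1.9 L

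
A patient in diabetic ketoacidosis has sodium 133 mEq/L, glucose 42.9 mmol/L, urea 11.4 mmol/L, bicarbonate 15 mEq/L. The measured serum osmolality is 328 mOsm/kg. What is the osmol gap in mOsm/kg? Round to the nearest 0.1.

7.7 mOsm/kg

Calculated osmolality = 2·Na + glucose + urea
= 2·133 + 42.9 + 11.4
= 266 + 42.90 + 11.40
= 320.3 mOsm/kg ≈ 320.3 mOsm/kg
Osmolar gap = measured − calculated = 328 − 320.3 = 7.7 mOsm/kg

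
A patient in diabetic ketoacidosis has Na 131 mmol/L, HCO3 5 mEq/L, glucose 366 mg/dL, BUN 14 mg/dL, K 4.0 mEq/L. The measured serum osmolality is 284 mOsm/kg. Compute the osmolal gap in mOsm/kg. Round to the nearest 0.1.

Calculated osmolality = 2·Na + glucose/18 + BUN/2.8
= 2·131 + 366/18 + 14/2.8
= 262 + 20.33 + 5
= 287.33 mOsm/kg ≈ 287.3 mOsm/kg
Osmolar gap = measured − calculated = 284 − 287.3 = -3.3 mOsm/kg

-3.3 mOsm/kg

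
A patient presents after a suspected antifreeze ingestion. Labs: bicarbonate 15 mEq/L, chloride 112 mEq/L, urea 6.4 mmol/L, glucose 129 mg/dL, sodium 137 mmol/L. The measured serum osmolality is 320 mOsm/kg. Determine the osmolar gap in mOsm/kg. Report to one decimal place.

32.4 mOsm/kg

Calculated osmolality = 2·Na + glucose/18 + urea
= 2·137 + 129/18 + 6.4
= 274 + 7.17 + 6.40
= 287.57 mOsm/kg ≈ 287.6 mOsm/kg
Osmolar gap = measured − calculated = 320 − 287.6 = 32.4 mOsm/kg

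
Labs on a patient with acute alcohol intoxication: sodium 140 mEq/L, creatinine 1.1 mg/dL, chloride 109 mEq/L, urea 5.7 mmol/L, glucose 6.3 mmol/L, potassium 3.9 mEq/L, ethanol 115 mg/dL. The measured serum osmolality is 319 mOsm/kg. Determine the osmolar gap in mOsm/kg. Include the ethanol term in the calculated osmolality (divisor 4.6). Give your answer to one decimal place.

Calculated osmolality = 2·Na + glucose + urea + ethanol/4.6
= 2·140 + 6.3 + 5.7 + 115/4.6
= 280 + 6.30 + 5.70 + 25
= 317 mOsm/kg ≈ 317.0 mOsm/kg
Osmolar gap = measured − calculated = 319 − 317.0 = 2.0 mOsm/kg

2.0 mOsm/kg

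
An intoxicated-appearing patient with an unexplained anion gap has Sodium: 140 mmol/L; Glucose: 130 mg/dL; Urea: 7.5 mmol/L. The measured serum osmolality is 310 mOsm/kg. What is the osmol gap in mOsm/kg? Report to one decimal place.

15.3 mOsm/kg

Calculated osmolality = 2·Na + glucose/18 + urea
= 2·140 + 130/18 + 7.5
= 280 + 7.22 + 7.50
= 294.72 mOsm/kg ≈ 294.7 mOsm/kg
Osmolar gap = measured − calculated = 310 − 294.7 = 15.3 mOsm/kg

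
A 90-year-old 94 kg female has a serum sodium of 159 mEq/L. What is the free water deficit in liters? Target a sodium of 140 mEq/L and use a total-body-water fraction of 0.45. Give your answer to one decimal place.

5.7 L

TBW = 0.45 · 94 = 42.3 L
Free water deficit = TBW · (Na/140 − 1)
= 42.3 · (159/140 − 1)
= 42.3 · 0.1357
= 5.74 L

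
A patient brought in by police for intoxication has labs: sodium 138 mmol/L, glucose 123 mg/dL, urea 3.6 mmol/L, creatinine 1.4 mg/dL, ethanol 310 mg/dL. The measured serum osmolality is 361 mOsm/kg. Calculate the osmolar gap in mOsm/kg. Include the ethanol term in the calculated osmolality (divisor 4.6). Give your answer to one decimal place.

Calculated osmolality = 2·Na + glucose/18 + urea + ethanol/4.6
= 2·138 + 123/18 + 3.6 + 310/4.6
= 276 + 6.83 + 3.60 + 67.39
= 353.82 mOsm/kg ≈ 353.8 mOsm/kg
Osmolar gap = measured − calculated = 361 − 353.8 = 7.2 mOsm/kg

7.2 mOsm/kg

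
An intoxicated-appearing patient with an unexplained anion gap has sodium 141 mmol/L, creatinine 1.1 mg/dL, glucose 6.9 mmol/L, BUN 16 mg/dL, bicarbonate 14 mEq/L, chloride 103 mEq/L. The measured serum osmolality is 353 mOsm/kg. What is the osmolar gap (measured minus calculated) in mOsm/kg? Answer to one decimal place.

Calculated osmolality = 2·Na + glucose + BUN/2.8
= 2·141 + 6.9 + 16/2.8
= 282 + 6.90 + 5.71
= 294.61 mOsm/kg ≈ 294.6 mOsm/kg
Osmolar gap = measured − calculated = 353 − 294.6 = 58.4 mOsm/kg

58.4 mOsm/kg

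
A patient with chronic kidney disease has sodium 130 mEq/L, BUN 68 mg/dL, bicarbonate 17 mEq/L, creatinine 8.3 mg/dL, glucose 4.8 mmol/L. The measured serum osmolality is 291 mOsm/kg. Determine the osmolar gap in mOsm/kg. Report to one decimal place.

Calculated osmolality = 2·Na + glucose + BUN/2.8
= 2·130 + 4.8 + 68/2.8
= 260 + 4.80 + 24.29
= 289.09 mOsm/kg ≈ 289.1 mOsm/kg
Osmolar gap = measured − calculated = 291 − 289.1 = 1.9 mOsm/kg

1.9 mOsm/kg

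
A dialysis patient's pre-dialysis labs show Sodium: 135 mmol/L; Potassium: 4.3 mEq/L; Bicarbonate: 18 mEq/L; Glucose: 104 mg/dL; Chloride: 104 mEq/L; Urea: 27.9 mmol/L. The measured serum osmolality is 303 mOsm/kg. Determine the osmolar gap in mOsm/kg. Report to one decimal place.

Calculated osmolality = 2·Na + glucose/18 + urea
= 2·135 + 104/18 + 27.9
= 270 + 5.78 + 27.90
= 303.68 mOsm/kg ≈ 303.7 mOsm/kg
Osmolar gap = measured − calculated = 303 − 303.7 = -0.7 mOsm/kg

-0.7 mOsm/kg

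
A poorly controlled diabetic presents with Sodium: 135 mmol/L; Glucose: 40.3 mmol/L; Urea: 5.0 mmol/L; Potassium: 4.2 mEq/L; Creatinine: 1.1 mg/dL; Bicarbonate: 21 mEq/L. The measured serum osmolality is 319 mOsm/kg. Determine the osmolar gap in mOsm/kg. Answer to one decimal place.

Calculated osmolality = 2·Na + glucose + urea
= 2·135 + 40.3 + 5
= 270 + 40.30 + 5
= 315.3 mOsm/kg ≈ 315.3 mOsm/kg
Osmolar gap = measured − calculated = 319 − 315.3 = 3.7 mOsm/kg

3.7 mOsm/kg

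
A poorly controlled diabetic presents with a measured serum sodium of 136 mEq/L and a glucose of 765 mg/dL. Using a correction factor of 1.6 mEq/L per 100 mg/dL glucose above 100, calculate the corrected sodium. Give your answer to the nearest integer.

147 mEq/L

Corrected Na = measured Na + 1.6 · (glucose − 100)/100
= 136 + 1.6 · (765 − 100)/100
= 136 + 10.6
= 146.6 mEq/L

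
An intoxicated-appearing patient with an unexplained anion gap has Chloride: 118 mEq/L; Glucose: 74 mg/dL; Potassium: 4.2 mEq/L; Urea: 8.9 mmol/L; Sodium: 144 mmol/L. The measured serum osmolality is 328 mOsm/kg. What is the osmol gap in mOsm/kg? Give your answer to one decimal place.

27.0 mOsm/kg

Calculated osmolality = 2·Na + glucose/18 + urea
= 2·144 + 74/18 + 8.9
= 288 + 4.11 + 8.90
= 301.01 mOsm/kg ≈ 301.0 mOsm/kg
Osmolar gap = measured − calculated = 328 − 301.0 = 27.0 mOsm/kg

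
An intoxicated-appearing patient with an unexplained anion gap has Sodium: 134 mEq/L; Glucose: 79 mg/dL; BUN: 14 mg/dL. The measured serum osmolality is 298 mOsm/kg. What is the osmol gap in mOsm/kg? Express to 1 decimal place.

Calculated osmolality = 2·Na + glucose/18 + BUN/2.8
= 2·134 + 79/18 + 14/2.8
= 268 + 4.39 + 5
= 277.39 mOsm/kg ≈ 277.4 mOsm/kg
Osmolar gap = measured − calculated = 298 − 277.4 = 20.6 mOsm/kg

20.6 mOsm/kg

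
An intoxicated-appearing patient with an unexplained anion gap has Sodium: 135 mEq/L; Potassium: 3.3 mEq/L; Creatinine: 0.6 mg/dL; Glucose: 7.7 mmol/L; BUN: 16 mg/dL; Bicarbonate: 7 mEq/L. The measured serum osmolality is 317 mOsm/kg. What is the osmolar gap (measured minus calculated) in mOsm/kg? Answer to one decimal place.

Calculated osmolality = 2·Na + glucose + BUN/2.8
= 2·135 + 7.7 + 16/2.8
= 270 + 7.70 + 5.71
= 283.41 mOsm/kg ≈ 283.4 mOsm/kg
Osmolar gap = measured − calculated = 317 − 283.4 = 33.6 mOsm/kg

33.6 mOsm/kg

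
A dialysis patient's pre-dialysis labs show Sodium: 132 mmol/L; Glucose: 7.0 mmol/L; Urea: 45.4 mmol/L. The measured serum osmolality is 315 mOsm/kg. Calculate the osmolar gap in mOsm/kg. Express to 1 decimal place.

-1.4 mOsm/kg

Calculated osmolality = 2·Na + glucose + urea
= 2·132 + 7 + 45.4
= 264 + 7 + 45.40
= 316.4 mOsm/kg ≈ 316.4 mOsm/kg
Osmolar gap = measured − calculated = 315 − 316.4 = -1.4 mOsm/kg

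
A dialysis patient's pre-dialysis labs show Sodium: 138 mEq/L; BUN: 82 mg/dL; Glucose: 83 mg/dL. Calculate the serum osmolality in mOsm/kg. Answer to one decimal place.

Calculated osmolality = 2·Na + glucose/18 + BUN/2.8
= 2·138 + 83/18 + 82/2.8
= 276 + 4.61 + 29.29
= 309.9 mOsm/kg

309.9 mOsm/kg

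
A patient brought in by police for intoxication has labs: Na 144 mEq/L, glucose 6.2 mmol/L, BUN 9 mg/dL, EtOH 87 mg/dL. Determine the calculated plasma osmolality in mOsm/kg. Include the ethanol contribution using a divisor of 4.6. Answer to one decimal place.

Calculated osmolality = 2·Na + glucose + BUN/2.8 + ethanol/4.6
= 2·144 + 6.2 + 9/2.8 + 87/4.6
= 288 + 6.20 + 3.21 + 18.91
= 316.32 mOsm/kg

316.3 mOsm/kg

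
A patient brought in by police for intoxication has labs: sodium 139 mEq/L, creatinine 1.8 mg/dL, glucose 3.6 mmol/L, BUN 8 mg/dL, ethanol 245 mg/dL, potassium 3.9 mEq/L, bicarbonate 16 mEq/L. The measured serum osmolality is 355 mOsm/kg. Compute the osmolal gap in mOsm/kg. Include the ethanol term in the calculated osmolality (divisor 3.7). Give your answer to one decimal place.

Calculated osmolality = 2·Na + glucose + BUN/2.8 + ethanol/3.7
= 2·139 + 3.6 + 8/2.8 + 245/3.7
= 278 + 3.60 + 2.86 + 66.22
= 350.68 mOsm/kg ≈ 350.7 mOsm/kg
Osmolar gap = measured − calculated = 355 − 350.7 = 4.3 mOsm/kg

4.3 mOsm/kg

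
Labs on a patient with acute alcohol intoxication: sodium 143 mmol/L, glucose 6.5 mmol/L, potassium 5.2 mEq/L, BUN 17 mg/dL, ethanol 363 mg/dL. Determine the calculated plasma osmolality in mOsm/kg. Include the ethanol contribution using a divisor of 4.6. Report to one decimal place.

Calculated osmolality = 2·Na + glucose + BUN/2.8 + ethanol/4.6
= 2·143 + 6.5 + 17/2.8 + 363/4.6
= 286 + 6.50 + 6.07 + 78.91
= 377.48 mOsm/kg

377.5 mOsm/kg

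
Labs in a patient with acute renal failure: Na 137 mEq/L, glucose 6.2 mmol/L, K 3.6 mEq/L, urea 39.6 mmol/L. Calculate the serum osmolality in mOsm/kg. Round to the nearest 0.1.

Calculated osmolality = 2·Na + glucose + urea
= 2·137 + 6.2 + 39.6
= 274 + 6.20 + 39.60
= 319.8 mOsm/kg

319.8 mOsm/kg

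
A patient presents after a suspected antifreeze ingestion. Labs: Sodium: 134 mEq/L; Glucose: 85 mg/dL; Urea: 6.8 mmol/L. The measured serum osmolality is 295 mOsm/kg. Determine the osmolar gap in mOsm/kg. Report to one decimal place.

15.5 mOsm/kg

Calculated osmolality = 2·Na + glucose/18 + urea
= 2·134 + 85/18 + 6.8
= 268 + 4.72 + 6.80
= 279.52 mOsm/kg ≈ 279.5 mOsm/kg
Osmolar gap = measured − calculated = 295 − 279.5 = 15.5 mOsm/kg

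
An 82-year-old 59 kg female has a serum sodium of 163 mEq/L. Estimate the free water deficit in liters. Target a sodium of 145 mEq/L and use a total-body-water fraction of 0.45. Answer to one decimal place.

TBW = 0.45 · 59 = 26.55 L
Free water deficit = TBW · (Na/145 − 1)
= 26.55 · (163/145 − 1)
= 26.55 · 0.1241
= 3.29 L

3.3 L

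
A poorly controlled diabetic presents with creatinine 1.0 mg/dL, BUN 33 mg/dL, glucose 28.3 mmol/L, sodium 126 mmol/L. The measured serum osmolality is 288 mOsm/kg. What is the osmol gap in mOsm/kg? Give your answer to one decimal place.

-4.1 mOsm/kg

Calculated osmolality = 2·Na + glucose + BUN/2.8
= 2·126 + 28.3 + 33/2.8
= 252 + 28.30 + 11.79
= 292.09 mOsm/kg ≈ 292.1 mOsm/kg
Osmolar gap = measured − calculated = 288 − 292.1 = -4.1 mOsm/kg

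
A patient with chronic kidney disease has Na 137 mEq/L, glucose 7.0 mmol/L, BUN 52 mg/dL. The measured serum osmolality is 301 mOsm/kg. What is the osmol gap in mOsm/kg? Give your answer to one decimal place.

Calculated osmolality = 2·Na + glucose + BUN/2.8
= 2·137 + 7 + 52/2.8
= 274 + 7 + 18.57
= 299.57 mOsm/kg ≈ 299.6 mOsm/kg
Osmolar gap = measured − calculated = 301 − 299.6 = 1.4 mOsm/kg

1.4 mOsm/kg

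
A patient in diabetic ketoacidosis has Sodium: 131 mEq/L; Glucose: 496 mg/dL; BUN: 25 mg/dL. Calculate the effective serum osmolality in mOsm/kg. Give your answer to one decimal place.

289.6 mOsm/kg

Effective osmolality excludes urea (freely permeant across cell membranes):
2·Na + glucose/18
= 2·131 + 496/18
= 262 + 27.56
= 289.56 mOsm/kg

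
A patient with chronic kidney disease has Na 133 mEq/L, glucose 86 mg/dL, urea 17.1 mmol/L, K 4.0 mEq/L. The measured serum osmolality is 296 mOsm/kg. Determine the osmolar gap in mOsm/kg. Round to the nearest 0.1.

Calculated osmolality = 2·Na + glucose/18 + urea
= 2·133 + 86/18 + 17.1
= 266 + 4.78 + 17.10
= 287.88 mOsm/kg ≈ 287.9 mOsm/kg
Osmolar gap = measured − calculated = 296 − 287.9 = 8.1 mOsm/kg

8.1 mOsm/kg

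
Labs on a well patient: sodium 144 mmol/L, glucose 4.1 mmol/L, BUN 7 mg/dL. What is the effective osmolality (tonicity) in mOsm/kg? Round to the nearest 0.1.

Effective osmolality excludes urea (freely permeant across cell membranes):
2·Na + glucose
= 2·144 + 4.1
= 288 + 4.1
= 292.1 mOsm/kg

292.1 mOsm/kg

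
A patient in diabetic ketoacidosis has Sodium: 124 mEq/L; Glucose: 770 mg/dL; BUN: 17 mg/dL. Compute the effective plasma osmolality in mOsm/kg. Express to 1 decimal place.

Effective osmolality excludes urea (freely permeant across cell membranes):
2·Na + glucose/18
= 2·124 + 770/18
= 248 + 42.78
= 290.78 mOsm/kg

290.8 mOsm/kg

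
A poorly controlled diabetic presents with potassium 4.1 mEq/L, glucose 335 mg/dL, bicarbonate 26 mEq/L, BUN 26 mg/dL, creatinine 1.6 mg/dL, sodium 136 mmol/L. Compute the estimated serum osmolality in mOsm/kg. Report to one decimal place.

Calculated osmolality = 2·Na + glucose/18 + BUN/2.8
= 2·136 + 335/18 + 26/2.8
= 272 + 18.61 + 9.29
= 299.9 mOsm/kg

299.9 mOsm/kg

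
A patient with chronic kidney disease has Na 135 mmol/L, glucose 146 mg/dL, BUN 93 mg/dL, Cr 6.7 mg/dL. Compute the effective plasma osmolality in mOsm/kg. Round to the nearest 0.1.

Effective osmolality excludes urea (freely permeant across cell membranes):
2·Na + glucose/18
= 2·135 + 146/18
= 270 + 8.11
= 278.11 mOsm/kg

278.1 mOsm/kg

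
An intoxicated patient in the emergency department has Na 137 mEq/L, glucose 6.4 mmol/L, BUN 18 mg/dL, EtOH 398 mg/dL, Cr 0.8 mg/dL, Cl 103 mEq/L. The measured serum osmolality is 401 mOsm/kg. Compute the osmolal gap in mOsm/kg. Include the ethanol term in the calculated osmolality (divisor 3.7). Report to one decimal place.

6.6 mOsm/kg

Calculated osmolality = 2·Na + glucose + BUN/2.8 + ethanol/3.7
= 2·137 + 6.4 + 18/2.8 + 398/3.7
= 274 + 6.40 + 6.43 + 107.57
= 394.4 mOsm/kg ≈ 394.4 mOsm/kg
Osmolar gap = measured − calculated = 401 − 394.4 = 6.6 mOsm/kg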